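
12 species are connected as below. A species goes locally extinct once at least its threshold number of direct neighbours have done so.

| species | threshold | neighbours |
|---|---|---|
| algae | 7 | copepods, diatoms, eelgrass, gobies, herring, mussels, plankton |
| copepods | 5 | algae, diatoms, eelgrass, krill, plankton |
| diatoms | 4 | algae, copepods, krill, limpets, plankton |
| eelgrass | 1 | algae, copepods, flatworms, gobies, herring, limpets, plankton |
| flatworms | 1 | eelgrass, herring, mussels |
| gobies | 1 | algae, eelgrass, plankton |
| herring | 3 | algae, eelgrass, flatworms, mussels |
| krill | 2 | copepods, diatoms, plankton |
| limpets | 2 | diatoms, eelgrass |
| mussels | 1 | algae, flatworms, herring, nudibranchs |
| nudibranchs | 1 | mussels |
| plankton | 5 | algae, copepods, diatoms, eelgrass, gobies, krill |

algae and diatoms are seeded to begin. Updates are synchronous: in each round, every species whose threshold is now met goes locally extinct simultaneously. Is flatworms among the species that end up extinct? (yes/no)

yes

Round 1 — algae, diatoms go locally extinct (initial).
Round 2 — checking thresholds:
  copepods: 2 of 5 neighbours < 5, holds.
  eelgrass: 1 of 7 neighbours ≥ 1, goes locally extinct.
  gobies: 1 of 3 neighbours ≥ 1, goes locally extinct.
  herring: 1 of 4 neighbours < 3, holds.
  krill: 1 of 3 neighbours < 2, holds.
  limpets: 1 of 2 neighbours < 2, holds.
  mussels: 1 of 4 neighbours ≥ 1, goes locally extinct.
  plankton: 2 of 6 neighbours < 5, holds.
Round 3 — checking thresholds:
  copepods: 3 of 5 neighbours < 5, holds.
  flatworms: 2 of 3 neighbours ≥ 1, goes locally extinct.
  herring: 3 of 4 neighbours ≥ 3, goes locally extinct.
  krill: 1 of 3 neighbours < 2, holds.
  limpets: 2 of 2 neighbours ≥ 2, goes locally extinct.
  nudibranchs: 1 of 1 neighbours ≥ 1, goes locally extinct.
  plankton: 4 of 6 neighbours < 5, holds.
Round 4 — no new extinctions; cascade stops.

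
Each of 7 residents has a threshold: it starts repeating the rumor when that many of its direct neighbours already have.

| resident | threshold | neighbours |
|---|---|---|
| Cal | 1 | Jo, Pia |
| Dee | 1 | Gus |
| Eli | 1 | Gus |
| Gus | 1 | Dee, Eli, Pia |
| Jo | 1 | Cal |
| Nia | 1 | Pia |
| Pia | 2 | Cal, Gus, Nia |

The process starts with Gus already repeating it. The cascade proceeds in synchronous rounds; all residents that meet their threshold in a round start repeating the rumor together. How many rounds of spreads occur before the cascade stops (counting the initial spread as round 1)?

Round 1 — Gus starts repeating the rumor (initial).
Round 2 — checking thresholds:
  Dee: 1 of 1 neighbours ≥ 1, starts repeating the rumor.
  Eli: 1 of 1 neighbours ≥ 1, starts repeating the rumor.
  Pia: 1 of 3 neighbours < 2, not yet.
Round 3 — no new spreads; cascade stops.

2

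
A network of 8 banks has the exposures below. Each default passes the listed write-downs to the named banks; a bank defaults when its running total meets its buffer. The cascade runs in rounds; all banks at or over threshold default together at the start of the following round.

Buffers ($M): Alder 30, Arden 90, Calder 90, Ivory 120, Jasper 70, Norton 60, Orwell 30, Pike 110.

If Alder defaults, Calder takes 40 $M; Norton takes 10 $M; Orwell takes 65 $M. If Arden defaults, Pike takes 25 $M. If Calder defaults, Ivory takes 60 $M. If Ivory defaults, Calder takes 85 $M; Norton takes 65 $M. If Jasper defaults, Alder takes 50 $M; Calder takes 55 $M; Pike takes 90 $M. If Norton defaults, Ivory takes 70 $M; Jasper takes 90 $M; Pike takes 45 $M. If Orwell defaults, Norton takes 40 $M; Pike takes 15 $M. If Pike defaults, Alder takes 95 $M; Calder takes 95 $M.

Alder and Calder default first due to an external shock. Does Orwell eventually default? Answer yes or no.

yes

Round 1 — Alder, Calder default (initial).
  Ivory: +60 → 60 < 120
  Norton: +10 → 10 < 60
  Orwell: +65 → 65 ≥ 30
Round 2 — Orwell defaults.
  Norton: +40 → 50 < 60
  Pike: +15 → 15 < 110
No further defaults.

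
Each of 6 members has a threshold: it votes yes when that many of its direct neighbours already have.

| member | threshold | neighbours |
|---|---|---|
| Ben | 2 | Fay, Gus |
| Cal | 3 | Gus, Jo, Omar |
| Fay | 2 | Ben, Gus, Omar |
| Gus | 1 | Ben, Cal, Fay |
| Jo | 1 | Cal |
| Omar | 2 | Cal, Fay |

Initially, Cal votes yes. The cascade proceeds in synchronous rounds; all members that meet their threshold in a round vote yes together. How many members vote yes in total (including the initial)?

3

Round 1 — Cal votes yes (initial).
Round 2 — checking thresholds:
  Gus: 1 of 3 neighbours ≥ 1, votes yes.
  Jo: 1 of 1 neighbours ≥ 1, votes yes.
  Omar: 1 of 2 neighbours < 2, not yet.
Round 3 — no new yes votes; cascade stops.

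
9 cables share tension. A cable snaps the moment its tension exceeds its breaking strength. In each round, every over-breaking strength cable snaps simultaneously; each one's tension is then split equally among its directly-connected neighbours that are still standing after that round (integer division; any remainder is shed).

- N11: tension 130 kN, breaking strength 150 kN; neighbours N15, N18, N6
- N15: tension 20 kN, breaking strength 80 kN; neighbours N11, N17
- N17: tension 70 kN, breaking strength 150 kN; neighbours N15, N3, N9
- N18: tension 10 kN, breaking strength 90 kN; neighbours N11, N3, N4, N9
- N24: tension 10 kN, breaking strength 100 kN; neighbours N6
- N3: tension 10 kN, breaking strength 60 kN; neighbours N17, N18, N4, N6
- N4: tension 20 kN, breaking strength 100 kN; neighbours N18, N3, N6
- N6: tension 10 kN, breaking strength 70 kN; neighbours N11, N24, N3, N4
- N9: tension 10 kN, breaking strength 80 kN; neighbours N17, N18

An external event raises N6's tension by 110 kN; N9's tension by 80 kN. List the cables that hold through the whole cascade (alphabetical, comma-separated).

Round 1 — N6 at 120 > 70; N9 at 90 > 80. N6, N9 snap.
  N6 sheds 120 kN to N11, N24, N3, N4: 30 each.
    N11: 130+30 = 160 > 150
    N24: 10+30 = 40 ≤ 100
    N3: 10+30 = 40 ≤ 60
    N4: 20+30 = 50 ≤ 100
  N9 sheds 90 kN to N17, N18: 45 each.
    N17: 70+45 = 115 ≤ 150
    N18: 10+45 = 55 ≤ 90
Round 2 — N11 snaps.
  N11 sheds 160 kN to N15, N18: 80 each.
    N15: 20+80 = 100 > 80
    N18: 55+80 = 135 > 90
Round 3 — N15, N18 snap.
  N15 sheds 100 kN to N17: 100 each.
    N17: 115+100 = 215 > 150
  N18 sheds 135 kN to N3, N4: 67 each (1 lost).
    N3: 40+67 = 107 > 60
    N4: 50+67 = 117 > 100
Round 4 — N17, N3, N4 snap.
  N17 sheds 215 kN: no online neighbours, lost.
  N3 sheds 107 kN: no online neighbours, lost.
  N4 sheds 117 kN: no online neighbours, lost.
No further breaks.

N24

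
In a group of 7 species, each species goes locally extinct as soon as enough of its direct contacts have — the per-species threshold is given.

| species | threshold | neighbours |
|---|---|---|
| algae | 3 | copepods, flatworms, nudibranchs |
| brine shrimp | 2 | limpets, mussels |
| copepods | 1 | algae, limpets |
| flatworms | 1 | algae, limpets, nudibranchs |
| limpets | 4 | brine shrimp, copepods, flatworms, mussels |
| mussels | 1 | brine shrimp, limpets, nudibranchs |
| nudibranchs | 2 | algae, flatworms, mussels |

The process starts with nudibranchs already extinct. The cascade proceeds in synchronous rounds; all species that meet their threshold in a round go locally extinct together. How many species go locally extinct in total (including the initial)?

3

Round 1 — nudibranchs goes locally extinct (initial).
Round 2 — checking thresholds:
  algae: 1 of 3 neighbours < 3, not yet.
  flatworms: 1 of 3 neighbours ≥ 1, goes locally extinct.
  mussels: 1 of 3 neighbours ≥ 1, goes locally extinct.
Round 3 — no new extinctions; cascade stops.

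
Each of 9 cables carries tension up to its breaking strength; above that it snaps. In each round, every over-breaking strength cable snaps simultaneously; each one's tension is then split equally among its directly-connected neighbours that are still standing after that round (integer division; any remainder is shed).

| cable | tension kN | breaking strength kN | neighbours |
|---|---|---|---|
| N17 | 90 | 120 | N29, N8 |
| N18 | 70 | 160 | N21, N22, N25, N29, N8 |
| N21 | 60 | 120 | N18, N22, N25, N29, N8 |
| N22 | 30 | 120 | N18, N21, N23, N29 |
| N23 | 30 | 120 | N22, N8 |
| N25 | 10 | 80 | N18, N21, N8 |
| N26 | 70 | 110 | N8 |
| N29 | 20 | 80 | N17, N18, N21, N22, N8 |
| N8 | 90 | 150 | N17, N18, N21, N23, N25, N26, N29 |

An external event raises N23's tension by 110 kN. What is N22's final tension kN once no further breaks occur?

Round 1 — N23 at 140 > 120. N23 snaps.
  N23 sheds 140 kN to N22, N8: 70 each.
    N22: 30+70 = 100 ≤ 120
    N8: 90+70 = 160 > 150
Round 2 — N8 snaps.
  N8 sheds 160 kN to N17, N18, N21, N25, N26, N29: 26 each (4 lost).
    N17: 90+26 = 116 ≤ 120
    N18: 70+26 = 96 ≤ 160
    N21: 60+26 = 86 ≤ 120
    N25: 10+26 = 36 ≤ 80
    N26: 70+26 = 96 ≤ 110
    N29: 20+26 = 46 ≤ 80
No further breaks.

100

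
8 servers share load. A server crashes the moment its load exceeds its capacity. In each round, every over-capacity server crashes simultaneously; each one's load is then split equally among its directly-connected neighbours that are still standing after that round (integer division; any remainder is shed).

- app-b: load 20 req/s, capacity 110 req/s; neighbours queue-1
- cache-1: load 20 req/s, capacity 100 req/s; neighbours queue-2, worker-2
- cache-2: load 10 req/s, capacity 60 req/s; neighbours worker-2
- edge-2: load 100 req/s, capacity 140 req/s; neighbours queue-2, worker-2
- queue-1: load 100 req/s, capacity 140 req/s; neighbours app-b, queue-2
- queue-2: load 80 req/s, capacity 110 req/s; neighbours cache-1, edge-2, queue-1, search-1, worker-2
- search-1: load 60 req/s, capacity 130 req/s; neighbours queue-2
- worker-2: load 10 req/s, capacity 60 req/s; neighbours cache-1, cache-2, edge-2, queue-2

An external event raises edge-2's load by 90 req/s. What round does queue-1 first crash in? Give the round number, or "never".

3

Round 1 — edge-2 at 190 > 140. edge-2 crashes.
  edge-2 sheds 190 req/s to queue-2, worker-2: 95 each.
    queue-2: 80+95 = 175 > 110
    worker-2: 10+95 = 105 > 60
Round 2 — queue-2, worker-2 crash.
  queue-2 sheds 175 req/s to cache-1, queue-1, search-1: 58 each (1 lost).
    cache-1: 20+58 = 78 ≤ 100
    queue-1: 100+58 = 158 > 140
    search-1: 60+58 = 118 ≤ 130
  worker-2 sheds 105 req/s to cache-1, cache-2: 52 each (1 lost).
    cache-1: 78+52 = 130 > 100
    cache-2: 10+52 = 62 > 60
Round 3 — cache-1, cache-2, queue-1 crash.
  cache-1 sheds 130 req/s: no online neighbours, lost.
  cache-2 sheds 62 req/s: no online neighbours, lost.
  queue-1 sheds 158 req/s to app-b: 158 each.
    app-b: 20+158 = 178 > 110
Round 4 — app-b crashes.
  app-b sheds 178 req/s: no online neighbours, lost.
No further crashes.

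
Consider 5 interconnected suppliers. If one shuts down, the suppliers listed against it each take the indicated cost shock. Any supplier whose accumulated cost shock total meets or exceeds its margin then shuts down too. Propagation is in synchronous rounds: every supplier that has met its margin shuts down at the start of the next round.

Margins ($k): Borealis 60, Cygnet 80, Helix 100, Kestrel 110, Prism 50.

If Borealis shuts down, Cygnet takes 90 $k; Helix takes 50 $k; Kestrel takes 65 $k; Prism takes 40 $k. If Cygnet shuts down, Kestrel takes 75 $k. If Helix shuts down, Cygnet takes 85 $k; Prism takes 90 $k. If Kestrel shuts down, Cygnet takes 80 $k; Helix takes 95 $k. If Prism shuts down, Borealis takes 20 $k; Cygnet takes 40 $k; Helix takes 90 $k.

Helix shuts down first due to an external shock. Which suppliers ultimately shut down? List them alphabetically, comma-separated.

Round 1 — Helix shuts down (initial).
  Cygnet: +85 → 85 ≥ 80
  Prism: +90 → 90 ≥ 50
Round 2 — Cygnet, Prism shut down.
  Borealis: +20 → 20 < 60
  Kestrel: +75 → 75 < 110
No further shutdowns.

Cygnet, Helix, Prism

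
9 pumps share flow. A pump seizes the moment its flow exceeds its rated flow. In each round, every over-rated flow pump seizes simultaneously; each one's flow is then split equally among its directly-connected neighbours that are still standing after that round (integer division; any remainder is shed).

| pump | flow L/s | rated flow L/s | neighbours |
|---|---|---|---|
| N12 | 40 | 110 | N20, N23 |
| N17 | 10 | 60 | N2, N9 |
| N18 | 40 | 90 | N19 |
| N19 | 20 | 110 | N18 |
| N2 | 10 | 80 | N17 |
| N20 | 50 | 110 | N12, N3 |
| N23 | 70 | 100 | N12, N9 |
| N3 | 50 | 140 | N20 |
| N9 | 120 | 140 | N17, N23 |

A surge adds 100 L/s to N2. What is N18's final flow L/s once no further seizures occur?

Round 1 — N2 at 110 > 80. N2 seizes.
  N2 sheds 110 L/s to N17: 110 each.
    N17: 10+110 = 120 > 60
Round 2 — N17 seizes.
  N17 sheds 120 L/s to N9: 120 each.
    N9: 120+120 = 240 > 140
Round 3 — N9 seizes.
  N9 sheds 240 L/s to N23: 240 each.
    N23: 70+240 = 310 > 100
Round 4 — N23 seizes.
  N23 sheds 310 L/s to N12: 310 each.
    N12: 40+310 = 350 > 110
Round 5 — N12 seizes.
  N12 sheds 350 L/s to N20: 350 each.
    N20: 50+350 = 400 > 110
Round 6 — N20 seizes.
  N20 sheds 400 L/s to N3: 400 each.
    N3: 50+400 = 450 > 140
Round 7 — N3 seizes.
  N3 sheds 450 L/s: no online neighbours, lost.
No further seizures.

40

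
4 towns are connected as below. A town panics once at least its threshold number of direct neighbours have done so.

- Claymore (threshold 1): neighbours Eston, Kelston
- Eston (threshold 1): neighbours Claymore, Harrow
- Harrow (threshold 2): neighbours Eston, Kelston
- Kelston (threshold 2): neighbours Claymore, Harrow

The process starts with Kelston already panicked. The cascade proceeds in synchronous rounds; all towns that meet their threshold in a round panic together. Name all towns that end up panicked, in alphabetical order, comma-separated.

Round 1 — Kelston panics (initial).
Round 2 — checking thresholds:
  Claymore: 1 of 2 neighbours ≥ 1, panics.
  Harrow: 1 of 2 neighbours < 2, not yet.
Round 3 — checking thresholds:
  Eston: 1 of 2 neighbours ≥ 1, panics.
  Harrow: 1 of 2 neighbours < 2, not yet.
Round 4 — checking thresholds:
  Harrow: 2 of 2 neighbours ≥ 2, panics.
Round 5 — no new panics; cascade stops.

Claymore, Eston, Harrow, Kelston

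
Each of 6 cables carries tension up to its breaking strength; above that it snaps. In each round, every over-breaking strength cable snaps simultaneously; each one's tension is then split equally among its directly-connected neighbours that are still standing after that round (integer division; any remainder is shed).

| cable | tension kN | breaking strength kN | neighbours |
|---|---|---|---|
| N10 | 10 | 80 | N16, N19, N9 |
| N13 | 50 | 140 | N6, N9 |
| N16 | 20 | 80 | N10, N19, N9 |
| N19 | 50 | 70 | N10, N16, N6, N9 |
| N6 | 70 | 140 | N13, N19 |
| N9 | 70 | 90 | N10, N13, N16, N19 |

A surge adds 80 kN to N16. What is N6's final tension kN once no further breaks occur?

Round 1 — N16 at 100 > 80. N16 snaps.
  N16 sheds 100 kN to N10, N19, N9: 33 each (1 lost).
    N10: 10+33 = 43 ≤ 80
    N19: 50+33 = 83 > 70
    N9: 70+33 = 103 > 90
Round 2 — N19, N9 snap.
  N19 sheds 83 kN to N10, N6: 41 each (1 lost).
    N10: 43+41 = 84 > 80
    N6: 70+41 = 111 ≤ 140
  N9 sheds 103 kN to N10, N13: 51 each (1 lost).
    N10: 84+51 = 135 > 80
    N13: 50+51 = 101 ≤ 140
Round 3 — N10 snaps.
  N10 sheds 135 kN: no online neighbours, lost.
No further breaks.

111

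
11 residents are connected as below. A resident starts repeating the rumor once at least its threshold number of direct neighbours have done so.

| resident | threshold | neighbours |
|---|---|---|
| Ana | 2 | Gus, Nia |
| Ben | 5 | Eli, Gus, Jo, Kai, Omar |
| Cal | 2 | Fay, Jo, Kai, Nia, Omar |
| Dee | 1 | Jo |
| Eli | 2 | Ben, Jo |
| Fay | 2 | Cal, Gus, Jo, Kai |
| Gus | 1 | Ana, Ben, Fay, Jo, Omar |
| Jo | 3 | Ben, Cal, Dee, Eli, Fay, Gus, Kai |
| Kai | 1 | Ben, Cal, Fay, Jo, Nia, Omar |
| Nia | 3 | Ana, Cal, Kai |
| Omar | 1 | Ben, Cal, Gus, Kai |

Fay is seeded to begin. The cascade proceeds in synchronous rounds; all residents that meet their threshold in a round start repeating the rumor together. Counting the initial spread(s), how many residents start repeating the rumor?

Round 1 — Fay starts repeating the rumor (initial).
Round 2 — checking thresholds:
  Cal: 1 of 5 neighbours < 2, not yet.
  Gus: 1 of 5 neighbours ≥ 1, starts repeating the rumor.
  Jo: 1 of 7 neighbours < 3, not yet.
  Kai: 1 of 6 neighbours ≥ 1, starts repeating the rumor.
Round 3 — checking thresholds:
  Ana: 1 of 2 neighbours < 2, not yet.
  Ben: 2 of 5 neighbours < 5, not yet.
  Cal: 2 of 5 neighbours ≥ 2, starts repeating the rumor.
  Jo: 3 of 7 neighbours ≥ 3, starts repeating the rumor.
  Nia: 1 of 3 neighbours < 3, not yet.
  Omar: 2 of 4 neighbours ≥ 1, starts repeating the rumor.
Round 4 — checking thresholds:
  Ana: 1 of 2 neighbours < 2, not yet.
  Ben: 4 of 5 neighbours < 5, not yet.
  Dee: 1 of 1 neighbours ≥ 1, starts repeating the rumor.
  Eli: 1 of 2 neighbours < 2, not yet.
  Nia: 2 of 3 neighbours < 3, not yet.
Round 5 — no new spreads; cascade stops.

7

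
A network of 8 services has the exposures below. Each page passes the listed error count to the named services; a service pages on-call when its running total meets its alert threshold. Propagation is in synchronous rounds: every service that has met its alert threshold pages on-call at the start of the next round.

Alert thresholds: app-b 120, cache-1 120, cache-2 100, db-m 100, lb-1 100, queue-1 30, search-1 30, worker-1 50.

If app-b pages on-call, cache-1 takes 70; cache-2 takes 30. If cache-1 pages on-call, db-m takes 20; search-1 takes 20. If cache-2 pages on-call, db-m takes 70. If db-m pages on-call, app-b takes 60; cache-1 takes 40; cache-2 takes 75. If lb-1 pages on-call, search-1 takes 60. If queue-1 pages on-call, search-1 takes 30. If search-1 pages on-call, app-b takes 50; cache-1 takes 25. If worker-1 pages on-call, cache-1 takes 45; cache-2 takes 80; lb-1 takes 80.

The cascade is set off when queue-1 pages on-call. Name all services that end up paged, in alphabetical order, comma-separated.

queue-1, search-1

Round 1 — queue-1 pages on-call (initial).
  search-1: +30 → 30 ≥ 30
Round 2 — search-1 pages on-call.
  app-b: +50 → 50 < 120
  cache-1: +25 → 25 < 120
No further pages.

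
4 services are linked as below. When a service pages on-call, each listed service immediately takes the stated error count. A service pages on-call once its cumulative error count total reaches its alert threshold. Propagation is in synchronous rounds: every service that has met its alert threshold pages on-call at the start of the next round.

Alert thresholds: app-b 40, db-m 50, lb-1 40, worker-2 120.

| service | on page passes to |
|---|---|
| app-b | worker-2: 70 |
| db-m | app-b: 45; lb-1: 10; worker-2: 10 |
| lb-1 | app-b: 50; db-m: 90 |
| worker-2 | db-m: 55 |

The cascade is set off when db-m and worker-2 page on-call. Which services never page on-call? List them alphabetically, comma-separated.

lb-1

Round 1 — db-m, worker-2 page on-call (initial).
  app-b: +45 → 45 ≥ 40
  lb-1: +10 → 10 < 40
Round 2 — app-b pages on-call.
No further pages.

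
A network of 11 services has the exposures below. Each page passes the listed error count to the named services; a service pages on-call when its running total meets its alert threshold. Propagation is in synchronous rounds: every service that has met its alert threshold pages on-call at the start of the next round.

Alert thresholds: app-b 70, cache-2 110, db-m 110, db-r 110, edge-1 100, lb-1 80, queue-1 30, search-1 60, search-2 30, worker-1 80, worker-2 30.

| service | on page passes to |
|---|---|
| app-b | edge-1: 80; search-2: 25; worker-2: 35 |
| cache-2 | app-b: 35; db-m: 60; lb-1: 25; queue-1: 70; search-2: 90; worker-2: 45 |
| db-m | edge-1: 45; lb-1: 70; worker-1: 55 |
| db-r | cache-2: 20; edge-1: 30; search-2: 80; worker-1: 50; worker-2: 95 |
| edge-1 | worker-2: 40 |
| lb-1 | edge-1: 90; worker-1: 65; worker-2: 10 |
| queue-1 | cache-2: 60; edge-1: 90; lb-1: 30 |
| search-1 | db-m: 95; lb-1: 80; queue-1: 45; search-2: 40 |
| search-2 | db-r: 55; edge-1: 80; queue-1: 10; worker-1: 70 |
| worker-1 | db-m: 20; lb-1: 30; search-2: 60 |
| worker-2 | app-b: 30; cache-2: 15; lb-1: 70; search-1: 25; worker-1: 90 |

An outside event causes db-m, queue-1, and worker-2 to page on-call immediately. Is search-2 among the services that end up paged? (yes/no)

yes

Round 1 — db-m, queue-1, worker-2 page on-call (initial).
  app-b: +30 → 30 < 70
  cache-2: +60+15 → 75 < 110
  edge-1: +45+90 → 135 ≥ 100
  lb-1: +70+30+70 → 170 ≥ 80
  search-1: +25 → 25 < 60
  worker-1: +55+90 → 145 ≥ 80
Round 2 — edge-1, lb-1, worker-1 page on-call.
  search-2: +60 → 60 ≥ 30
Round 3 — search-2 pages on-call.
  db-r: +55 → 55 < 110
No further pages.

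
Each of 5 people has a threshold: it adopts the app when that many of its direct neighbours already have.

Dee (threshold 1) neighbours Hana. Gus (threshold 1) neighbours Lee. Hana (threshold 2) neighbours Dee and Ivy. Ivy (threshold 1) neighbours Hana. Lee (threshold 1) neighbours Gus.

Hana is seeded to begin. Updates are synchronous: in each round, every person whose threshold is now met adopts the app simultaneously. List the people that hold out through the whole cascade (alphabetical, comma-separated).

Round 1 — Hana adopts the app (initial).
Round 2 — checking thresholds:
  Dee: 1 of 1 neighbours ≥ 1, adopts the app.
  Ivy: 1 of 1 neighbours ≥ 1, adopts the app.
Round 3 — no new adoptions; cascade stops.

Gus, Lee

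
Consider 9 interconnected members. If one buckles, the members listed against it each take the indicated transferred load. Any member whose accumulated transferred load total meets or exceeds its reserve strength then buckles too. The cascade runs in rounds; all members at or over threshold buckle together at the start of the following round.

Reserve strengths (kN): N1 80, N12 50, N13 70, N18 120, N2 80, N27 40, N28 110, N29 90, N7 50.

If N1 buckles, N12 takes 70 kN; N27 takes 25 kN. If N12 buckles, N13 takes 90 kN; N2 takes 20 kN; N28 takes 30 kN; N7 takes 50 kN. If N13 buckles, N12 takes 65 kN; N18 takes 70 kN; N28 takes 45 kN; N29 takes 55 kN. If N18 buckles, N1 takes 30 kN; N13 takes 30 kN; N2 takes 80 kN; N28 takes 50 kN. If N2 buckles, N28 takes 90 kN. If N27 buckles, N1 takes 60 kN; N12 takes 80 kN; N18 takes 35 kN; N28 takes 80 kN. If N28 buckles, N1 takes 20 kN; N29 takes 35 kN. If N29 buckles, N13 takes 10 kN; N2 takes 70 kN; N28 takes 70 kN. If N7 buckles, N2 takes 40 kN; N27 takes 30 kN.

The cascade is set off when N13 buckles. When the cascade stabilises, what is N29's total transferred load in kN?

Round 1 — N13 buckles (initial).
  N12: +65 → 65 ≥ 50
  N18: +70 → 70 < 120
  N28: +45 → 45 < 110
  N29: +55 → 55 < 90
Round 2 — N12 buckles.
  N2: +20 → 20 < 80
  N28: +30 → 75 < 110
  N7: +50 → 50 ≥ 50
Round 3 — N7 buckles.
  N2: +40 → 60 < 80
  N27: +30 → 30 < 40
No further bucklings.

55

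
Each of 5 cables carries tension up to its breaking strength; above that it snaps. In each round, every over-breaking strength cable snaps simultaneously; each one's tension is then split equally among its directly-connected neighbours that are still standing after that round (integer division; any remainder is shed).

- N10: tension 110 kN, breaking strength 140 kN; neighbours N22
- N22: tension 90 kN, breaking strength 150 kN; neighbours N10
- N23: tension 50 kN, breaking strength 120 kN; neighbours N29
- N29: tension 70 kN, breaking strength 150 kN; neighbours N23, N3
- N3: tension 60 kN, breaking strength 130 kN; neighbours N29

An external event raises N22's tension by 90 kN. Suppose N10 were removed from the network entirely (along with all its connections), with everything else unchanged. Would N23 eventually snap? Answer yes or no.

With N10 removed:
Round 1 — N22 at 180 > 150. N22 snaps.
  N22 sheds 180 kN: no online neighbours, lost.
No further breaks.

no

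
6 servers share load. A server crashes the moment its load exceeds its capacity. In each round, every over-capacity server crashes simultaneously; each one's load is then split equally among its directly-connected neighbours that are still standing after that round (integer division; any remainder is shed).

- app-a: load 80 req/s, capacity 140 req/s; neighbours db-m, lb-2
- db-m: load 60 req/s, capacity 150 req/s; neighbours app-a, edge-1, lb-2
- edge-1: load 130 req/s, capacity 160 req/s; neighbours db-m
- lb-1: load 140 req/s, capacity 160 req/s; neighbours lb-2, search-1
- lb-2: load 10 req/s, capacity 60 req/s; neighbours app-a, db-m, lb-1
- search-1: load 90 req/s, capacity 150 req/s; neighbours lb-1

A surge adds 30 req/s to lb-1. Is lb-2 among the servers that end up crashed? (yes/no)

yes

Round 1 — lb-1 at 170 > 160. lb-1 crashes.
  lb-1 sheds 170 req/s to lb-2, search-1: 85 each.
    lb-2: 10+85 = 95 > 60
    search-1: 90+85 = 175 > 150
Round 2 — lb-2, search-1 crash.
  lb-2 sheds 95 req/s to app-a, db-m: 47 each (1 lost).
    app-a: 80+47 = 127 ≤ 140
    db-m: 60+47 = 107 ≤ 150
  search-1 sheds 175 req/s: no online neighbours, lost.
No further crashes.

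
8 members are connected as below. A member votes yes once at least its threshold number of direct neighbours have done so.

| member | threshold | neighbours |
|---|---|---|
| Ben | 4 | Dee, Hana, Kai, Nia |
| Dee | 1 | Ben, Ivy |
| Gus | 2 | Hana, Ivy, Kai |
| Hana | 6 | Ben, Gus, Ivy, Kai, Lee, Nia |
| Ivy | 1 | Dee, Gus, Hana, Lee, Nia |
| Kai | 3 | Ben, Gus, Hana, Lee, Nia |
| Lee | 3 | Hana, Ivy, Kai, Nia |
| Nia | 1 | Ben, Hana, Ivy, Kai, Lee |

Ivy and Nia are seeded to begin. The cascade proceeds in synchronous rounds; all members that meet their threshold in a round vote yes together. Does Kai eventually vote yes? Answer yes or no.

Round 1 — Ivy, Nia vote yes (initial).
Round 2 — checking thresholds:
  Ben: 1 of 4 neighbours < 4, not yet.
  Dee: 1 of 2 neighbours ≥ 1, votes yes.
  Gus: 1 of 3 neighbours < 2, not yet.
  Hana: 2 of 6 neighbours < 6, not yet.
  Kai: 1 of 5 neighbours < 3, not yet.
  Lee: 2 of 4 neighbours < 3, not yet.
Round 3 — no new yes votes; cascade stops.

no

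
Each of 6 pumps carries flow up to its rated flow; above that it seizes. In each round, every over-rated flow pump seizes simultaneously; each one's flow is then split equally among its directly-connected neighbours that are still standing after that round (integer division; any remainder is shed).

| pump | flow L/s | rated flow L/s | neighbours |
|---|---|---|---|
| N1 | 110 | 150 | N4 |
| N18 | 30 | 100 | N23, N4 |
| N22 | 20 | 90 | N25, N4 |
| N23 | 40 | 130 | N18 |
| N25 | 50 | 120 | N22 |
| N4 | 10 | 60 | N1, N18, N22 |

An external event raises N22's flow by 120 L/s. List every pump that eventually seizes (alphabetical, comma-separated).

N22, N4

Round 1 — N22 at 140 > 90. N22 seizes.
  N22 sheds 140 L/s to N25, N4: 70 each.
    N25: 50+70 = 120 ≤ 120
    N4: 10+70 = 80 > 60
Round 2 — N4 seizes.
  N4 sheds 80 L/s to N1, N18: 40 each.
    N1: 110+40 = 150 ≤ 150
    N18: 30+40 = 70 ≤ 100
No further seizures.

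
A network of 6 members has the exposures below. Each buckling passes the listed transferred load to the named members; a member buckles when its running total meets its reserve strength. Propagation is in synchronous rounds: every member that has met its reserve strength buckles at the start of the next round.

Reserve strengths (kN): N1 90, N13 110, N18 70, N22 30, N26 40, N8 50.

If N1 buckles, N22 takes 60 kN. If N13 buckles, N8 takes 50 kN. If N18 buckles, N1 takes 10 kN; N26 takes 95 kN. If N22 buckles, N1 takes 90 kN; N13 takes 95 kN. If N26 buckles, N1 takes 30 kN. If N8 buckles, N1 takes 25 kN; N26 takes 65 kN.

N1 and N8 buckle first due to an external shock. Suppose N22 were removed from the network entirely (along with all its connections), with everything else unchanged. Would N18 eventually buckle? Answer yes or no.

no

With N22 removed:
Round 1 — N1, N8 buckle (initial).
  N26: +65 → 65 ≥ 40
Round 2 — N26 buckles.
No further bucklings.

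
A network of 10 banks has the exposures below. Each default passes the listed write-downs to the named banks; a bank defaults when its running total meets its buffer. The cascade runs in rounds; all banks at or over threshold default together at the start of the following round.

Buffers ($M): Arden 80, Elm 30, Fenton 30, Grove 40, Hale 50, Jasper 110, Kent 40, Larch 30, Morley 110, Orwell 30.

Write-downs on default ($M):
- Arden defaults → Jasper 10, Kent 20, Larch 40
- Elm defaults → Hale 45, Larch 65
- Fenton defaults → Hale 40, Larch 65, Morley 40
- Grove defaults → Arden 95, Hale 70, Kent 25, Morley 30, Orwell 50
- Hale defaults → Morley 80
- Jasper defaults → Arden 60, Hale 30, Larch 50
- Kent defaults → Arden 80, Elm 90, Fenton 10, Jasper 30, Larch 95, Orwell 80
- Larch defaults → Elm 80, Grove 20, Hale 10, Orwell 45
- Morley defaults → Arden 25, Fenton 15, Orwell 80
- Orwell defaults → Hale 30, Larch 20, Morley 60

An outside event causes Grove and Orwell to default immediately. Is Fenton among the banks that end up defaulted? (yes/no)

Round 1 — Grove, Orwell default (initial).
  Arden: +95 → 95 ≥ 80
  Hale: +70+30 → 100 ≥ 50
  Kent: +25 → 25 < 40
  Larch: +20 → 20 < 30
  Morley: +30+60 → 90 < 110
Round 2 — Arden, Hale default.
  Jasper: +10 → 10 < 110
  Kent: +20 → 45 ≥ 40
  Larch: +40 → 60 ≥ 30
  Morley: +80 → 170 ≥ 110
Round 3 — Kent, Larch, Morley default.
  Elm: +90+80 → 170 ≥ 30
  Fenton: +10+15 → 25 < 30
  Jasper: +30 → 40 < 110
Round 4 — Elm defaults.
No further defaults.

no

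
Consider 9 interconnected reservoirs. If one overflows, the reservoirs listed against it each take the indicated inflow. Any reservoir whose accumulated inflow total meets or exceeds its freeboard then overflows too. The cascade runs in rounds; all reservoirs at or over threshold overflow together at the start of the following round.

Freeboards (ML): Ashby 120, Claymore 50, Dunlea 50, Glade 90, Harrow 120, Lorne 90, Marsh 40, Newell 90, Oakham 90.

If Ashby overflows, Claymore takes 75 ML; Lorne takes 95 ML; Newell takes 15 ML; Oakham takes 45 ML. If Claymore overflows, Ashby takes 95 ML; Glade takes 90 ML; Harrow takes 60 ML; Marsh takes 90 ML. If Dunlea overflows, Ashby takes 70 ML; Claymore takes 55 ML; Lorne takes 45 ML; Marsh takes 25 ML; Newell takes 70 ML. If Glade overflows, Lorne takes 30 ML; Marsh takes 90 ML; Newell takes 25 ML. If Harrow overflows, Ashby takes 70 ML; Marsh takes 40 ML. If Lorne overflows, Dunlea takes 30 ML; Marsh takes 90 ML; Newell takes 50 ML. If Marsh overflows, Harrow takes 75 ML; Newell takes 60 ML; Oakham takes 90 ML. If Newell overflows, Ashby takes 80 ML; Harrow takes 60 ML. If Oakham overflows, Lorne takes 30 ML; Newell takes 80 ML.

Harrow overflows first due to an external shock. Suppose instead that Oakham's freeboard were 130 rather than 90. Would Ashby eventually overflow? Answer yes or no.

With Oakham's freeboard at 130:
Round 1 — Harrow overflows (initial).
  Ashby: +70 → 70 < 120
  Marsh: +40 → 40 ≥ 40
Round 2 — Marsh overflows.
  Newell: +60 → 60 < 90
  Oakham: +90 → 90 < 130
No further overflows.

no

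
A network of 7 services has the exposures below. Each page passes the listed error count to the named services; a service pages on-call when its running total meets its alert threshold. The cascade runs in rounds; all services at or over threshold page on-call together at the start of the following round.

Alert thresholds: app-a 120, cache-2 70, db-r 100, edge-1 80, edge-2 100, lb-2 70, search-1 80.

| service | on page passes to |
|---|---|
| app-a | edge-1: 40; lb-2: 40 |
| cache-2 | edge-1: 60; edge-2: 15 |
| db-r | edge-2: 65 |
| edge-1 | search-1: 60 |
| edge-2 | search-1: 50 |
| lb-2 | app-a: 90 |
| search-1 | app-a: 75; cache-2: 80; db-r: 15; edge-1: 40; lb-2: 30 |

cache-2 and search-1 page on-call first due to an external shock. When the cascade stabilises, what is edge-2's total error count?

Round 1 — cache-2, search-1 page on-call (initial).
  app-a: +75 → 75 < 120
  db-r: +15 → 15 < 100
  edge-1: +60+40 → 100 ≥ 80
  edge-2: +15 → 15 < 100
  lb-2: +30 → 30 < 70
Round 2 — edge-1 pages on-call.
No further pages.

15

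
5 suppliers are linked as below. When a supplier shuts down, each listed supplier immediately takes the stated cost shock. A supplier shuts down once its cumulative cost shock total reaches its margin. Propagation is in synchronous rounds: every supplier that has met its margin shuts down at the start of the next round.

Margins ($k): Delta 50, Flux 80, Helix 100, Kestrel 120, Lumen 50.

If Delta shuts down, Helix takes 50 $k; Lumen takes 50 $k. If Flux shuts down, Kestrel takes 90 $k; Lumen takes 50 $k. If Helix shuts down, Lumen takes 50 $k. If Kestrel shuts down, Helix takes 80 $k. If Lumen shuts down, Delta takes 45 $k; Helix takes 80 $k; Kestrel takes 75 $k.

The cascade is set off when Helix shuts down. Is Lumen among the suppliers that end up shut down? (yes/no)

yes

Round 1 — Helix shuts down (initial).
  Lumen: +50 → 50 ≥ 50
Round 2 — Lumen shuts down.
  Delta: +45 → 45 < 50
  Kestrel: +75 → 75 < 120
No further shutdowns.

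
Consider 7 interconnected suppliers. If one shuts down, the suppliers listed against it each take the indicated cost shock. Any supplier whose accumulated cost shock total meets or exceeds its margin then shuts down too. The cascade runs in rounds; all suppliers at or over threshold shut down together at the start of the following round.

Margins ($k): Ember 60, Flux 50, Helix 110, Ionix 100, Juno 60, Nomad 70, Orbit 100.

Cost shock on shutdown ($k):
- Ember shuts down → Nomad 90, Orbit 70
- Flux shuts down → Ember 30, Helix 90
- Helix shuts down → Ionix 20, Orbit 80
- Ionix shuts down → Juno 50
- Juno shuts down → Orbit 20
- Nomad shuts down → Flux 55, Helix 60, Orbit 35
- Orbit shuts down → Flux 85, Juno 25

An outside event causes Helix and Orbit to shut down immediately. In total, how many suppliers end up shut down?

3

Round 1 — Helix, Orbit shut down (initial).
  Flux: +85 → 85 ≥ 50
  Ionix: +20 → 20 < 100
  Juno: +25 → 25 < 60
Round 2 — Flux shuts down.
  Ember: +30 → 30 < 60
No further shutdowns.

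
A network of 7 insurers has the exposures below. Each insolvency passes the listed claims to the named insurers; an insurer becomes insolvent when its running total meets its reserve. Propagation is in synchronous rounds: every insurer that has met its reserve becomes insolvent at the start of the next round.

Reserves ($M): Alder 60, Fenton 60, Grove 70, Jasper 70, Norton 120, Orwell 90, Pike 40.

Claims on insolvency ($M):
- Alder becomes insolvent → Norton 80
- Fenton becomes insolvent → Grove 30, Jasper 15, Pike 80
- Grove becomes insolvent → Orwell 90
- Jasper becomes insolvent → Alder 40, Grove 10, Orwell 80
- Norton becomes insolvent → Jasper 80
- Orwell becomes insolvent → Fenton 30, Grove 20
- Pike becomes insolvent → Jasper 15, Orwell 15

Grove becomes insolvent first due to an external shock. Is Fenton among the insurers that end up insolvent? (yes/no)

Round 1 — Grove becomes insolvent (initial).
  Orwell: +90 → 90 ≥ 90
Round 2 — Orwell becomes insolvent.
  Fenton: +30 → 30 < 60
No further insolvencies.

no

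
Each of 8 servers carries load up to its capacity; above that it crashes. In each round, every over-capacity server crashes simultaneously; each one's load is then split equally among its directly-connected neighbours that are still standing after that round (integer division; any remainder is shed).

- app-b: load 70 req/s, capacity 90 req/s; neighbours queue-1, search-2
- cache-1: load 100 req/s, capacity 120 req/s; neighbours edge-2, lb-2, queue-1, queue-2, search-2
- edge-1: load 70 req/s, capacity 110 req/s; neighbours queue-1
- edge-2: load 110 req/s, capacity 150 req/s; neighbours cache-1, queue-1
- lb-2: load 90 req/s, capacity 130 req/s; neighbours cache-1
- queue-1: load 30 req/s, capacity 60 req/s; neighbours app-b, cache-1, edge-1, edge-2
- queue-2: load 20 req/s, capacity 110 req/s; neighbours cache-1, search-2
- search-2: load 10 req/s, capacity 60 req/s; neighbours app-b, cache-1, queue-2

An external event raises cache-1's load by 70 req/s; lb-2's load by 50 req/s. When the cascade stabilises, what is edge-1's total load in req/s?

106

Round 1 — cache-1 at 170 > 120; lb-2 at 140 > 130. cache-1, lb-2 crash.
  cache-1 sheds 170 req/s to edge-2, queue-1, queue-2, search-2: 42 each (2 lost).
    edge-2: 110+42 = 152 > 150
    queue-1: 30+42 = 72 > 60
    queue-2: 20+42 = 62 ≤ 110
    search-2: 10+42 = 52 ≤ 60
  lb-2 sheds 140 req/s: no online neighbours, lost.
Round 2 — edge-2, queue-1 crash.
  edge-2 sheds 152 req/s: no online neighbours, lost.
  queue-1 sheds 72 req/s to app-b, edge-1: 36 each.
    app-b: 70+36 = 106 > 90
    edge-1: 70+36 = 106 ≤ 110
Round 3 — app-b crashes.
  app-b sheds 106 req/s to search-2: 106 each.
    search-2: 52+106 = 158 > 60
Round 4 — search-2 crashes.
  search-2 sheds 158 req/s to queue-2: 158 each.
    queue-2: 62+158 = 220 > 110
Round 5 — queue-2 crashes.
  queue-2 sheds 220 req/s: no online neighbours, lost.
No further crashes.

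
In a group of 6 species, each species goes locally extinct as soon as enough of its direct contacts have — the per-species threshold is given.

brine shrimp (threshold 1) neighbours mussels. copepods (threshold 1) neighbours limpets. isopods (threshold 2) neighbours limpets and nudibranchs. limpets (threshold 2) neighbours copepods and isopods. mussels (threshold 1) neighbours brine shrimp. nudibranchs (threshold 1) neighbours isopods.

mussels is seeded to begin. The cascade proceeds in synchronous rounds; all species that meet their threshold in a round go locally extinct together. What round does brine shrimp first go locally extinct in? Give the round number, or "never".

2

Round 1 — mussels goes locally extinct (initial).
Round 2 — checking thresholds:
  brine shrimp: 1 of 1 neighbours ≥ 1, goes locally extinct.
Round 3 — no new extinctions; cascade stops.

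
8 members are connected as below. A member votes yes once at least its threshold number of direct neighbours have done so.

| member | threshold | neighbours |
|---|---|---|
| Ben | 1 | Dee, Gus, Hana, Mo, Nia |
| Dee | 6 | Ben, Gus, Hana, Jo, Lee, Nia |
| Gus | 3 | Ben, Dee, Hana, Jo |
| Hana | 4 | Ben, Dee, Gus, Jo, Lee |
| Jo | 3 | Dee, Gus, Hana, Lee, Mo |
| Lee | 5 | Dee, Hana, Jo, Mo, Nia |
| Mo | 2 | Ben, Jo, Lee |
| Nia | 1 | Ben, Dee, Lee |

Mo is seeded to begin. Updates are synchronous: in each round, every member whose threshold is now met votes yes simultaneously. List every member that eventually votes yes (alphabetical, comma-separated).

Round 1 — Mo votes yes (initial).
Round 2 — checking thresholds:
  Ben: 1 of 5 neighbours ≥ 1, votes yes.
  Jo: 1 of 5 neighbours < 3, not yet.
  Lee: 1 of 5 neighbours < 5, not yet.
Round 3 — checking thresholds:
  Dee: 1 of 6 neighbours < 6, not yet.
  Gus: 1 of 4 neighbours < 3, not yet.
  Hana: 1 of 5 neighbours < 4, not yet.
  Jo: 1 of 5 neighbours < 3, not yet.
  Lee: 1 of 5 neighbours < 5, not yet.
  Nia: 1 of 3 neighbours ≥ 1, votes yes.
Round 4 — no new yes votes; cascade stops.

Ben, Mo, Nia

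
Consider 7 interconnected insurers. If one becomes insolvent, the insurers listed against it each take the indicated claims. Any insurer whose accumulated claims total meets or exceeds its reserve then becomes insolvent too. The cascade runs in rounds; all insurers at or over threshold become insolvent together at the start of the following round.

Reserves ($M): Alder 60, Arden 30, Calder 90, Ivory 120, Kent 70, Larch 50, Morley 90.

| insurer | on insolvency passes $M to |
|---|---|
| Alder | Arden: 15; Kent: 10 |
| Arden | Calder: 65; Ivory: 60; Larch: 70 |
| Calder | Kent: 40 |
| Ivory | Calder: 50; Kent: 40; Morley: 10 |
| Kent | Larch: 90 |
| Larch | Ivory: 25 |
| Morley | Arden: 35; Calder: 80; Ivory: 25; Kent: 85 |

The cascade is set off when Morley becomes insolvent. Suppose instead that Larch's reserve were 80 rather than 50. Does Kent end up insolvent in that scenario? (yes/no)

With Larch's reserve at 80:
Round 1 — Morley becomes insolvent (initial).
  Arden: +35 → 35 ≥ 30
  Calder: +80 → 80 < 90
  Ivory: +25 → 25 < 120
  Kent: +85 → 85 ≥ 70
Round 2 — Arden, Kent become insolvent.
  Calder: +65 → 145 ≥ 90
  Ivory: +60 → 85 < 120
  Larch: +70+90 → 160 ≥ 80
Round 3 — Calder, Larch become insolvent.
  Ivory: +25 → 110 < 120
No further insolvencies.

yes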